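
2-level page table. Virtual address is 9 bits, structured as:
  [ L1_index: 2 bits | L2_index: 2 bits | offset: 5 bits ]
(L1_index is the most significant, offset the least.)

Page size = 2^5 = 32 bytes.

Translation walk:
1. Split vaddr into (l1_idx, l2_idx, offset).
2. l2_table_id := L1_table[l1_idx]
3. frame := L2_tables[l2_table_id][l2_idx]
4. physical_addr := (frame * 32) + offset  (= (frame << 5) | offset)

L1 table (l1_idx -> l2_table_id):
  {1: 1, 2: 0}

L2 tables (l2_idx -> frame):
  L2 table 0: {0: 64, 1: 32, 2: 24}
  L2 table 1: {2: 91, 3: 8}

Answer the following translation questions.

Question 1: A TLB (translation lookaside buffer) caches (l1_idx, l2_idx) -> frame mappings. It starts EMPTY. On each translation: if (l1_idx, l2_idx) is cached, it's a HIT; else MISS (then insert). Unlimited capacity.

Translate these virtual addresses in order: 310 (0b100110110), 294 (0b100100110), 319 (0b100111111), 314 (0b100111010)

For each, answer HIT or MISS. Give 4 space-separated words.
vaddr=310: (2,1) not in TLB -> MISS, insert
vaddr=294: (2,1) in TLB -> HIT
vaddr=319: (2,1) in TLB -> HIT
vaddr=314: (2,1) in TLB -> HIT

Answer: MISS HIT HIT HIT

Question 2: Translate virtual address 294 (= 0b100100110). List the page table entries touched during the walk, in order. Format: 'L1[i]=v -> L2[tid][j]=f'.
Answer: L1[2]=0 -> L2[0][1]=32

Derivation:
vaddr = 294 = 0b100100110
Split: l1_idx=2, l2_idx=1, offset=6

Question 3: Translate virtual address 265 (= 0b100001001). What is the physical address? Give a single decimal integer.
Answer: 2057

Derivation:
vaddr = 265 = 0b100001001
Split: l1_idx=2, l2_idx=0, offset=9
L1[2] = 0
L2[0][0] = 64
paddr = 64 * 32 + 9 = 2057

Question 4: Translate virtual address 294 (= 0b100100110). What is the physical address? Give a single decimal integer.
Answer: 1030

Derivation:
vaddr = 294 = 0b100100110
Split: l1_idx=2, l2_idx=1, offset=6
L1[2] = 0
L2[0][1] = 32
paddr = 32 * 32 + 6 = 1030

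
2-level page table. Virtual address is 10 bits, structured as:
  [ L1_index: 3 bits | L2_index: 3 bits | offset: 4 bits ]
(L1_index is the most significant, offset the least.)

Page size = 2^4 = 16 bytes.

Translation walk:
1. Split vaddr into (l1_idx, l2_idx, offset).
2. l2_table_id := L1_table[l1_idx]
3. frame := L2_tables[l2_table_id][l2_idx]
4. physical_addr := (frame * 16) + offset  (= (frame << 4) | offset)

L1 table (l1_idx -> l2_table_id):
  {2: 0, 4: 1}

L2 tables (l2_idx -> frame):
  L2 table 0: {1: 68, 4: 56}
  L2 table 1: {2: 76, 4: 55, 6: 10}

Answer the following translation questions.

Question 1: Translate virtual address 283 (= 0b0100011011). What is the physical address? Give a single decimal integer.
Answer: 1099

Derivation:
vaddr = 283 = 0b0100011011
Split: l1_idx=2, l2_idx=1, offset=11
L1[2] = 0
L2[0][1] = 68
paddr = 68 * 16 + 11 = 1099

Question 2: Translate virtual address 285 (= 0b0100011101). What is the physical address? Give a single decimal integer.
Answer: 1101

Derivation:
vaddr = 285 = 0b0100011101
Split: l1_idx=2, l2_idx=1, offset=13
L1[2] = 0
L2[0][1] = 68
paddr = 68 * 16 + 13 = 1101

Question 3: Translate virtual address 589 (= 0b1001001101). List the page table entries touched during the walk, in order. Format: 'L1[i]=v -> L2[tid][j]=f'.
Answer: L1[4]=1 -> L2[1][4]=55

Derivation:
vaddr = 589 = 0b1001001101
Split: l1_idx=4, l2_idx=4, offset=13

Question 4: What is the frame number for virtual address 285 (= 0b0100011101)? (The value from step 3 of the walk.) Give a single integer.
vaddr = 285: l1_idx=2, l2_idx=1
L1[2] = 0; L2[0][1] = 68

Answer: 68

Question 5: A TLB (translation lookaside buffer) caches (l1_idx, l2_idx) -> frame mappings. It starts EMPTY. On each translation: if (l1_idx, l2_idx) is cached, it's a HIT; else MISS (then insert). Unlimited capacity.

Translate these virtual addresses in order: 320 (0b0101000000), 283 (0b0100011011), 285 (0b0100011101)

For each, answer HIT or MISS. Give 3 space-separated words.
Answer: MISS MISS HIT

Derivation:
vaddr=320: (2,4) not in TLB -> MISS, insert
vaddr=283: (2,1) not in TLB -> MISS, insert
vaddr=285: (2,1) in TLB -> HIT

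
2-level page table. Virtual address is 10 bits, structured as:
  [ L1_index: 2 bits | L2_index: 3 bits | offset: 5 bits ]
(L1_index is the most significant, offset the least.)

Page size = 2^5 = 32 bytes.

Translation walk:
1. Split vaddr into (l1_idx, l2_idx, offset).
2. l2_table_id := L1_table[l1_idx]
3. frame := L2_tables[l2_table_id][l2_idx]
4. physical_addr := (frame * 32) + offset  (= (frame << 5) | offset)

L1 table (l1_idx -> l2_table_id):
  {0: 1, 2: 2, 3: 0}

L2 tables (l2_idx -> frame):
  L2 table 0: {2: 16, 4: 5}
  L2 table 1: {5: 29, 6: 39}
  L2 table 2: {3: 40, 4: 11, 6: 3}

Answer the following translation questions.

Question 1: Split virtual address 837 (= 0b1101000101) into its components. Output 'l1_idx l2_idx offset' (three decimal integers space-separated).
Answer: 3 2 5

Derivation:
vaddr = 837 = 0b1101000101
  top 2 bits -> l1_idx = 3
  next 3 bits -> l2_idx = 2
  bottom 5 bits -> offset = 5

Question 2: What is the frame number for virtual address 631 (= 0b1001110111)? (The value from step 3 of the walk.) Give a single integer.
Answer: 40

Derivation:
vaddr = 631: l1_idx=2, l2_idx=3
L1[2] = 2; L2[2][3] = 40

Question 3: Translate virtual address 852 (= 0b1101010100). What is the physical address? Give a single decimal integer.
Answer: 532

Derivation:
vaddr = 852 = 0b1101010100
Split: l1_idx=3, l2_idx=2, offset=20
L1[3] = 0
L2[0][2] = 16
paddr = 16 * 32 + 20 = 532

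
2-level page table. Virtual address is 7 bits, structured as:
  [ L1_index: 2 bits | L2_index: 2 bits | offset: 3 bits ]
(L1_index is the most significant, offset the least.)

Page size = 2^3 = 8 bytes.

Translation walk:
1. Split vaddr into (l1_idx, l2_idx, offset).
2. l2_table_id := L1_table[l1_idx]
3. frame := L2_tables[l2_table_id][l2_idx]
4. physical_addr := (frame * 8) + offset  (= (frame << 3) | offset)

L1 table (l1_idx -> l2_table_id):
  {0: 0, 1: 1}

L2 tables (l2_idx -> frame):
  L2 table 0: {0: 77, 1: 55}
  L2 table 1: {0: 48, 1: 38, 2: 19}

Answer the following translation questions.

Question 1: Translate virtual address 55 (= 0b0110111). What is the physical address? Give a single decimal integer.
Answer: 159

Derivation:
vaddr = 55 = 0b0110111
Split: l1_idx=1, l2_idx=2, offset=7
L1[1] = 1
L2[1][2] = 19
paddr = 19 * 8 + 7 = 159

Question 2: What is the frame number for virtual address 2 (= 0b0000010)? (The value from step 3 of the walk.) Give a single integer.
Answer: 77

Derivation:
vaddr = 2: l1_idx=0, l2_idx=0
L1[0] = 0; L2[0][0] = 77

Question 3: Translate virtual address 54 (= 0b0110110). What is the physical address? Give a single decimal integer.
vaddr = 54 = 0b0110110
Split: l1_idx=1, l2_idx=2, offset=6
L1[1] = 1
L2[1][2] = 19
paddr = 19 * 8 + 6 = 158

Answer: 158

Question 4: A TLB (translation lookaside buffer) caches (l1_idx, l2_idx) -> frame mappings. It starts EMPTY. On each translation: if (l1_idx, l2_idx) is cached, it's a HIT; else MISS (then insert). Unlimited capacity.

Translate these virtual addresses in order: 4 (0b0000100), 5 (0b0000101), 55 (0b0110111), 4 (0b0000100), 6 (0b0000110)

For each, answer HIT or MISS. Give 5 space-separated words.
vaddr=4: (0,0) not in TLB -> MISS, insert
vaddr=5: (0,0) in TLB -> HIT
vaddr=55: (1,2) not in TLB -> MISS, insert
vaddr=4: (0,0) in TLB -> HIT
vaddr=6: (0,0) in TLB -> HIT

Answer: MISS HIT MISS HIT HIT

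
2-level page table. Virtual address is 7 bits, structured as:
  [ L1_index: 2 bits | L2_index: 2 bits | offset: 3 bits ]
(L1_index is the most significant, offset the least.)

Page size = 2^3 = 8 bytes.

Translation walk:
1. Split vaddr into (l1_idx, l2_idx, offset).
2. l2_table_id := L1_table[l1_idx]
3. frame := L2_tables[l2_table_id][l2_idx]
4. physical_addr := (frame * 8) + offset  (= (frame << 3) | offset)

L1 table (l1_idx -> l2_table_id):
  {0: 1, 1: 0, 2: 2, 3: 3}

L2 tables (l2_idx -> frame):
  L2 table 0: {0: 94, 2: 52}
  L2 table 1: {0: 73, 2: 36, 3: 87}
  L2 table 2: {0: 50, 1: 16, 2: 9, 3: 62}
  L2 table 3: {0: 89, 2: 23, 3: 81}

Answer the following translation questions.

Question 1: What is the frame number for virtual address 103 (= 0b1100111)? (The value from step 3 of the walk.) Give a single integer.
Answer: 89

Derivation:
vaddr = 103: l1_idx=3, l2_idx=0
L1[3] = 3; L2[3][0] = 89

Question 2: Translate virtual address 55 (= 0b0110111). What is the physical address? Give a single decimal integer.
Answer: 423

Derivation:
vaddr = 55 = 0b0110111
Split: l1_idx=1, l2_idx=2, offset=7
L1[1] = 0
L2[0][2] = 52
paddr = 52 * 8 + 7 = 423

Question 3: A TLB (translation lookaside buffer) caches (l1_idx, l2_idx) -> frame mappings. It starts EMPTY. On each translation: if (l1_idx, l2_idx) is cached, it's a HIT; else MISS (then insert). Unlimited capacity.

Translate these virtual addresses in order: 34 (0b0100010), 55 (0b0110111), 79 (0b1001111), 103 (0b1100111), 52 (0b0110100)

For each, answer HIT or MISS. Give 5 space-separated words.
vaddr=34: (1,0) not in TLB -> MISS, insert
vaddr=55: (1,2) not in TLB -> MISS, insert
vaddr=79: (2,1) not in TLB -> MISS, insert
vaddr=103: (3,0) not in TLB -> MISS, insert
vaddr=52: (1,2) in TLB -> HIT

Answer: MISS MISS MISS MISS HIT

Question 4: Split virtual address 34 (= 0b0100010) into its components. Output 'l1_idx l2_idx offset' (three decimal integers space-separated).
Answer: 1 0 2

Derivation:
vaddr = 34 = 0b0100010
  top 2 bits -> l1_idx = 1
  next 2 bits -> l2_idx = 0
  bottom 3 bits -> offset = 2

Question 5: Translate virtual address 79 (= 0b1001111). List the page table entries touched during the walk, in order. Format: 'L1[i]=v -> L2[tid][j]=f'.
Answer: L1[2]=2 -> L2[2][1]=16

Derivation:
vaddr = 79 = 0b1001111
Split: l1_idx=2, l2_idx=1, offset=7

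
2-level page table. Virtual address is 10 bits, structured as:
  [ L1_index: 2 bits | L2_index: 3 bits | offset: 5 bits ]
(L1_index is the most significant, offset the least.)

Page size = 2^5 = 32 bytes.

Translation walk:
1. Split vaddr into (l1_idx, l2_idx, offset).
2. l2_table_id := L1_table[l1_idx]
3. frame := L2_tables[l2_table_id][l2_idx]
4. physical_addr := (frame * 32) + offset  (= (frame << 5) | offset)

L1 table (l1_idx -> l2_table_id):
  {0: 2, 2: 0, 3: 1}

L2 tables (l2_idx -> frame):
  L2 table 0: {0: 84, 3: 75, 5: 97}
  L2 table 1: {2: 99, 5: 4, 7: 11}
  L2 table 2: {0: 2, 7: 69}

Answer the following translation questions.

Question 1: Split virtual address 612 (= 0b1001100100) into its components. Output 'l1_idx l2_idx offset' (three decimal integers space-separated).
Answer: 2 3 4

Derivation:
vaddr = 612 = 0b1001100100
  top 2 bits -> l1_idx = 2
  next 3 bits -> l2_idx = 3
  bottom 5 bits -> offset = 4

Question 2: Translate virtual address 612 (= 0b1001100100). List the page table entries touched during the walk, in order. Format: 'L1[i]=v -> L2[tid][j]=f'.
vaddr = 612 = 0b1001100100
Split: l1_idx=2, l2_idx=3, offset=4

Answer: L1[2]=0 -> L2[0][3]=75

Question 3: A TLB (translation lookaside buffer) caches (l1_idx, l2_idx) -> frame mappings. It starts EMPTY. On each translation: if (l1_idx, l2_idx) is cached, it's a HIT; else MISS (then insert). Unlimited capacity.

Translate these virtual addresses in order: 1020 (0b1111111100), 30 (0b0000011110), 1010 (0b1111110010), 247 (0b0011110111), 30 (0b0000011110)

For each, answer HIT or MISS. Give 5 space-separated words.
Answer: MISS MISS HIT MISS HIT

Derivation:
vaddr=1020: (3,7) not in TLB -> MISS, insert
vaddr=30: (0,0) not in TLB -> MISS, insert
vaddr=1010: (3,7) in TLB -> HIT
vaddr=247: (0,7) not in TLB -> MISS, insert
vaddr=30: (0,0) in TLB -> HIT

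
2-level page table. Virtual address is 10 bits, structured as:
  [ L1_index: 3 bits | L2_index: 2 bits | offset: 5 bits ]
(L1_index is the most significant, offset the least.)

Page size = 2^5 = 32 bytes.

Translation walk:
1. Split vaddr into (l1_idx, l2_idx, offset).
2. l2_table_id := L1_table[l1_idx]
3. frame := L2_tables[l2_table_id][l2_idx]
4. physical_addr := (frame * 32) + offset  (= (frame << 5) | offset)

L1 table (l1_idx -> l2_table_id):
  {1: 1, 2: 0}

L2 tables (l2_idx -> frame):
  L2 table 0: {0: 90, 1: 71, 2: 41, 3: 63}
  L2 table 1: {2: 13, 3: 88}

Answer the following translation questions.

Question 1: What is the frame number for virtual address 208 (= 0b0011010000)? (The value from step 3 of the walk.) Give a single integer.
Answer: 13

Derivation:
vaddr = 208: l1_idx=1, l2_idx=2
L1[1] = 1; L2[1][2] = 13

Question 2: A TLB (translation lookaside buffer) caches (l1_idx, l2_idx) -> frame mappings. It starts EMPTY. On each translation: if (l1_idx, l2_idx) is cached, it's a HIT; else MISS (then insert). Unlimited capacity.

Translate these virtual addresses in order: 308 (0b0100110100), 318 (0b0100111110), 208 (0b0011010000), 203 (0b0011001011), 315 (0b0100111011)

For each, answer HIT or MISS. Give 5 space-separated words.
Answer: MISS HIT MISS HIT HIT

Derivation:
vaddr=308: (2,1) not in TLB -> MISS, insert
vaddr=318: (2,1) in TLB -> HIT
vaddr=208: (1,2) not in TLB -> MISS, insert
vaddr=203: (1,2) in TLB -> HIT
vaddr=315: (2,1) in TLB -> HIT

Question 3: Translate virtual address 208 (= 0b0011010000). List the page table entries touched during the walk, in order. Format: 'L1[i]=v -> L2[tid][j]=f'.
vaddr = 208 = 0b0011010000
Split: l1_idx=1, l2_idx=2, offset=16

Answer: L1[1]=1 -> L2[1][2]=13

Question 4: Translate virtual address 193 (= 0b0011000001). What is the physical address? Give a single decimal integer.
vaddr = 193 = 0b0011000001
Split: l1_idx=1, l2_idx=2, offset=1
L1[1] = 1
L2[1][2] = 13
paddr = 13 * 32 + 1 = 417

Answer: 417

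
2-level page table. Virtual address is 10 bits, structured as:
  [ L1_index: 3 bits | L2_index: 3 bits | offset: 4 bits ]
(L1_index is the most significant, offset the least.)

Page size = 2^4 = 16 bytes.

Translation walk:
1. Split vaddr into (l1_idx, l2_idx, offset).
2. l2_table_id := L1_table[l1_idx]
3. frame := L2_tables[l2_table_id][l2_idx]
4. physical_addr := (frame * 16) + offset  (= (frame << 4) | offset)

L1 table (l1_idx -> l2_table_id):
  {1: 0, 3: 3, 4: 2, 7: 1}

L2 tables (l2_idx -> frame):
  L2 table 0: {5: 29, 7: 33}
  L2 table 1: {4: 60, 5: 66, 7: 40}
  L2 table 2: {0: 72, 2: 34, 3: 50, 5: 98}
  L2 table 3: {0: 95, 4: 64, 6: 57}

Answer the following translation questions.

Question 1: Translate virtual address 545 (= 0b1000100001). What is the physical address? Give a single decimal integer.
vaddr = 545 = 0b1000100001
Split: l1_idx=4, l2_idx=2, offset=1
L1[4] = 2
L2[2][2] = 34
paddr = 34 * 16 + 1 = 545

Answer: 545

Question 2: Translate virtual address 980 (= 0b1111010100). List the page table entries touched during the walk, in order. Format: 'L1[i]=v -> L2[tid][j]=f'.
Answer: L1[7]=1 -> L2[1][5]=66

Derivation:
vaddr = 980 = 0b1111010100
Split: l1_idx=7, l2_idx=5, offset=4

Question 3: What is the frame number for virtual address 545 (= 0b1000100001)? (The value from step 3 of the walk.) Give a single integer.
vaddr = 545: l1_idx=4, l2_idx=2
L1[4] = 2; L2[2][2] = 34

Answer: 34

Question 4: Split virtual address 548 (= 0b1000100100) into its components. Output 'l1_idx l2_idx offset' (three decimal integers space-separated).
Answer: 4 2 4

Derivation:
vaddr = 548 = 0b1000100100
  top 3 bits -> l1_idx = 4
  next 3 bits -> l2_idx = 2
  bottom 4 bits -> offset = 4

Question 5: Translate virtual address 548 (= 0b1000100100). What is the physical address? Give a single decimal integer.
vaddr = 548 = 0b1000100100
Split: l1_idx=4, l2_idx=2, offset=4
L1[4] = 2
L2[2][2] = 34
paddr = 34 * 16 + 4 = 548

Answer: 548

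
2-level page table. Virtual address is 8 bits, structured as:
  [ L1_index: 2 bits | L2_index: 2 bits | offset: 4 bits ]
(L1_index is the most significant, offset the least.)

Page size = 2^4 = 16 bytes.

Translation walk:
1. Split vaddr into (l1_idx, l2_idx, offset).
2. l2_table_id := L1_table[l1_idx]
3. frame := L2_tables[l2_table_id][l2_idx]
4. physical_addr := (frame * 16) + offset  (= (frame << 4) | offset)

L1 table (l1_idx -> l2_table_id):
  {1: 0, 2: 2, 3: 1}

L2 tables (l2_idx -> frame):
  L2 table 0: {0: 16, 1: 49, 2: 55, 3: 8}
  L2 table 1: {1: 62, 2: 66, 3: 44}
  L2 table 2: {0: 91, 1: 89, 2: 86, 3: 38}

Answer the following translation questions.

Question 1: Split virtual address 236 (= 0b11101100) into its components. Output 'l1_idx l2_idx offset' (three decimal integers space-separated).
vaddr = 236 = 0b11101100
  top 2 bits -> l1_idx = 3
  next 2 bits -> l2_idx = 2
  bottom 4 bits -> offset = 12

Answer: 3 2 12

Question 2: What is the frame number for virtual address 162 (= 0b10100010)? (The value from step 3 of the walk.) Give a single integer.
Answer: 86

Derivation:
vaddr = 162: l1_idx=2, l2_idx=2
L1[2] = 2; L2[2][2] = 86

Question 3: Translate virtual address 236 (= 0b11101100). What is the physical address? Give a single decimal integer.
vaddr = 236 = 0b11101100
Split: l1_idx=3, l2_idx=2, offset=12
L1[3] = 1
L2[1][2] = 66
paddr = 66 * 16 + 12 = 1068

Answer: 1068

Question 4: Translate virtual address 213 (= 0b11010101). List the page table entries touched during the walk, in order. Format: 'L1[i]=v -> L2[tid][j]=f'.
Answer: L1[3]=1 -> L2[1][1]=62

Derivation:
vaddr = 213 = 0b11010101
Split: l1_idx=3, l2_idx=1, offset=5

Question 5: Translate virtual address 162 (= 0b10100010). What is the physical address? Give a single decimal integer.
Answer: 1378

Derivation:
vaddr = 162 = 0b10100010
Split: l1_idx=2, l2_idx=2, offset=2
L1[2] = 2
L2[2][2] = 86
paddr = 86 * 16 + 2 = 1378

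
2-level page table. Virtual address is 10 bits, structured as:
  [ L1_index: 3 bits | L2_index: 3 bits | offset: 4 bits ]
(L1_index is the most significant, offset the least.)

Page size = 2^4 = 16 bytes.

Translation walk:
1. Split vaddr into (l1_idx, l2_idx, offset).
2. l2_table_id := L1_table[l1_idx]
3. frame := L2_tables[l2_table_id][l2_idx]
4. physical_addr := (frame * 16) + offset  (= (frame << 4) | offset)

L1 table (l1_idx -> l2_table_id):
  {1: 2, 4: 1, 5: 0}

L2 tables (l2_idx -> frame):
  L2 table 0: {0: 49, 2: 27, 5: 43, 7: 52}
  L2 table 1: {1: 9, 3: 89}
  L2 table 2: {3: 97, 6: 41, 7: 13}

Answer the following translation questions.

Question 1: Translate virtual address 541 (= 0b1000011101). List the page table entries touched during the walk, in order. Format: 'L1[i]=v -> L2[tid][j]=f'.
vaddr = 541 = 0b1000011101
Split: l1_idx=4, l2_idx=1, offset=13

Answer: L1[4]=1 -> L2[1][1]=9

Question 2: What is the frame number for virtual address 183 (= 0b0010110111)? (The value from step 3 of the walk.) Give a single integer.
Answer: 97

Derivation:
vaddr = 183: l1_idx=1, l2_idx=3
L1[1] = 2; L2[2][3] = 97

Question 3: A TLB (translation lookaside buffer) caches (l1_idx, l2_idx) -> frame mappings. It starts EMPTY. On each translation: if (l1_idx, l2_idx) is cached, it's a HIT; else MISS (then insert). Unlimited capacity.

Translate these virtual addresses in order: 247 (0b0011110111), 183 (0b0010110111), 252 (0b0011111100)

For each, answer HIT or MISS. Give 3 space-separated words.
vaddr=247: (1,7) not in TLB -> MISS, insert
vaddr=183: (1,3) not in TLB -> MISS, insert
vaddr=252: (1,7) in TLB -> HIT

Answer: MISS MISS HIT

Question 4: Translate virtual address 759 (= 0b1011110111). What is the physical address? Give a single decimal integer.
Answer: 839

Derivation:
vaddr = 759 = 0b1011110111
Split: l1_idx=5, l2_idx=7, offset=7
L1[5] = 0
L2[0][7] = 52
paddr = 52 * 16 + 7 = 839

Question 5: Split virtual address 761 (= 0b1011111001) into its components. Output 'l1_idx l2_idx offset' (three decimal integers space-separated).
Answer: 5 7 9

Derivation:
vaddr = 761 = 0b1011111001
  top 3 bits -> l1_idx = 5
  next 3 bits -> l2_idx = 7
  bottom 4 bits -> offset = 9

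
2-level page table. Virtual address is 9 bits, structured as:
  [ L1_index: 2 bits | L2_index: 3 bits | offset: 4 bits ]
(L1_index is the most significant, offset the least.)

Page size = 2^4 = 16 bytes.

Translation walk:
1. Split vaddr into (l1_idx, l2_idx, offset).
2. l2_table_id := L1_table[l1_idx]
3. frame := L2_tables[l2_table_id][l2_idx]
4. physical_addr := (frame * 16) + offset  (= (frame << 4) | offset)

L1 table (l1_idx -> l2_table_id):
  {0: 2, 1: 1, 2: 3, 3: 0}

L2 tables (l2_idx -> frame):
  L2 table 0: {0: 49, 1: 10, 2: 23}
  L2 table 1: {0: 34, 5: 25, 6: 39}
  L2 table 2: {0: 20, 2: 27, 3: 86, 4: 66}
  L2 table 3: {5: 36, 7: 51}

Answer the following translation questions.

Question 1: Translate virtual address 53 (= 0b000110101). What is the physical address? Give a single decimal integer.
Answer: 1381

Derivation:
vaddr = 53 = 0b000110101
Split: l1_idx=0, l2_idx=3, offset=5
L1[0] = 2
L2[2][3] = 86
paddr = 86 * 16 + 5 = 1381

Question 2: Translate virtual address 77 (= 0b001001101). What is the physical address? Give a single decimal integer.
Answer: 1069

Derivation:
vaddr = 77 = 0b001001101
Split: l1_idx=0, l2_idx=4, offset=13
L1[0] = 2
L2[2][4] = 66
paddr = 66 * 16 + 13 = 1069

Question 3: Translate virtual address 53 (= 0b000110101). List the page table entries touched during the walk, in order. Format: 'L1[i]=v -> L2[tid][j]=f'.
vaddr = 53 = 0b000110101
Split: l1_idx=0, l2_idx=3, offset=5

Answer: L1[0]=2 -> L2[2][3]=86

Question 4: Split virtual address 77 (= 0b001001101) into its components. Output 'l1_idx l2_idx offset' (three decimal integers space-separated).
Answer: 0 4 13

Derivation:
vaddr = 77 = 0b001001101
  top 2 bits -> l1_idx = 0
  next 3 bits -> l2_idx = 4
  bottom 4 bits -> offset = 13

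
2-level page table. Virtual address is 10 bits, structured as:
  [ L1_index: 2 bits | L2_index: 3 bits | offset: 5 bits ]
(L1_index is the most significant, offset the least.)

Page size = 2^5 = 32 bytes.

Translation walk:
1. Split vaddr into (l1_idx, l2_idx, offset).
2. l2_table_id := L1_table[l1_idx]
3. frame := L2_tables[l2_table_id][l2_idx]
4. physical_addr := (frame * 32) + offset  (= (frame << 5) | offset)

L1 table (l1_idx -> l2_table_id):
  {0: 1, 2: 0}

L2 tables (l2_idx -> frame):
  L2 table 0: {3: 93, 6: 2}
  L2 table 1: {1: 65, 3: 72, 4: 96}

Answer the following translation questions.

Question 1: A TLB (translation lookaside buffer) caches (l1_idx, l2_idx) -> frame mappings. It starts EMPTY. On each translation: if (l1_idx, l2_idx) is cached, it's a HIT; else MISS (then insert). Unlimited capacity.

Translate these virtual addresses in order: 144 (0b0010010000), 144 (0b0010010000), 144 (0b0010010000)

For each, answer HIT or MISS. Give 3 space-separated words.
Answer: MISS HIT HIT

Derivation:
vaddr=144: (0,4) not in TLB -> MISS, insert
vaddr=144: (0,4) in TLB -> HIT
vaddr=144: (0,4) in TLB -> HIT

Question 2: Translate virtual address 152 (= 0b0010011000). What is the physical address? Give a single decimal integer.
Answer: 3096

Derivation:
vaddr = 152 = 0b0010011000
Split: l1_idx=0, l2_idx=4, offset=24
L1[0] = 1
L2[1][4] = 96
paddr = 96 * 32 + 24 = 3096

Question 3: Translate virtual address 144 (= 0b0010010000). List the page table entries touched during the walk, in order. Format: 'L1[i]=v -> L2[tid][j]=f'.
vaddr = 144 = 0b0010010000
Split: l1_idx=0, l2_idx=4, offset=16

Answer: L1[0]=1 -> L2[1][4]=96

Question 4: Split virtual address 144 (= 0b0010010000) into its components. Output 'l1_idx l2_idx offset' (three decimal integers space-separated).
vaddr = 144 = 0b0010010000
  top 2 bits -> l1_idx = 0
  next 3 bits -> l2_idx = 4
  bottom 5 bits -> offset = 16

Answer: 0 4 16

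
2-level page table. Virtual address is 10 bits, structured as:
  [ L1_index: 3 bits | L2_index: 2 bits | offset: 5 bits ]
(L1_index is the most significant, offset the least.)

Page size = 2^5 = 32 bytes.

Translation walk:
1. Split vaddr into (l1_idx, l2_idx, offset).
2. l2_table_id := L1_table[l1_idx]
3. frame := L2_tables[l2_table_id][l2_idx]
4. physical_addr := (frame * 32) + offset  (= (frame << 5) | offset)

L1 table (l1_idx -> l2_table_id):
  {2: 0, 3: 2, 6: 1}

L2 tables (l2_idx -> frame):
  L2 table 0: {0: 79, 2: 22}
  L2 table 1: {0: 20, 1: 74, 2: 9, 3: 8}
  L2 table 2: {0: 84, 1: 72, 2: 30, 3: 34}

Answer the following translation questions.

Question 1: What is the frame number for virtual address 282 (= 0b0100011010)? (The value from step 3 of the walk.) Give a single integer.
Answer: 79

Derivation:
vaddr = 282: l1_idx=2, l2_idx=0
L1[2] = 0; L2[0][0] = 79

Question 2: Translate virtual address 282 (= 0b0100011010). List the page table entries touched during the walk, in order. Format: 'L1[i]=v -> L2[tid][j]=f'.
vaddr = 282 = 0b0100011010
Split: l1_idx=2, l2_idx=0, offset=26

Answer: L1[2]=0 -> L2[0][0]=79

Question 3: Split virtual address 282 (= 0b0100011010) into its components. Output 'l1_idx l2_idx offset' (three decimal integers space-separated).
Answer: 2 0 26

Derivation:
vaddr = 282 = 0b0100011010
  top 3 bits -> l1_idx = 2
  next 2 bits -> l2_idx = 0
  bottom 5 bits -> offset = 26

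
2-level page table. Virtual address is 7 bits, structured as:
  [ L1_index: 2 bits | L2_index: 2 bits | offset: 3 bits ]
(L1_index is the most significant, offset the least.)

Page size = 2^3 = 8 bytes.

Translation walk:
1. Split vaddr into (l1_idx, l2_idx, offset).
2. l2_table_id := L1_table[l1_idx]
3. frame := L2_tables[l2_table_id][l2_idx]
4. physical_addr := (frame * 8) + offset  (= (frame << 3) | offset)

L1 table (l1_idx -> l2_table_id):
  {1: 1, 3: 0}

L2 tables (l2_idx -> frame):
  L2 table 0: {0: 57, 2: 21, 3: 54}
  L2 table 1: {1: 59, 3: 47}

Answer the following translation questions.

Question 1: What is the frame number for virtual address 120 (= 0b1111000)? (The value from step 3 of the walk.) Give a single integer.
vaddr = 120: l1_idx=3, l2_idx=3
L1[3] = 0; L2[0][3] = 54

Answer: 54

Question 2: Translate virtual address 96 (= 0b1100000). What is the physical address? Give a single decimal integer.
vaddr = 96 = 0b1100000
Split: l1_idx=3, l2_idx=0, offset=0
L1[3] = 0
L2[0][0] = 57
paddr = 57 * 8 + 0 = 456

Answer: 456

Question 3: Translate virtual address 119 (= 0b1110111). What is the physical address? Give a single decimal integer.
vaddr = 119 = 0b1110111
Split: l1_idx=3, l2_idx=2, offset=7
L1[3] = 0
L2[0][2] = 21
paddr = 21 * 8 + 7 = 175

Answer: 175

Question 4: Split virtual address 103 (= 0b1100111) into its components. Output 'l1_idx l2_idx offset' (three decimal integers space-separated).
Answer: 3 0 7

Derivation:
vaddr = 103 = 0b1100111
  top 2 bits -> l1_idx = 3
  next 2 bits -> l2_idx = 0
  bottom 3 bits -> offset = 7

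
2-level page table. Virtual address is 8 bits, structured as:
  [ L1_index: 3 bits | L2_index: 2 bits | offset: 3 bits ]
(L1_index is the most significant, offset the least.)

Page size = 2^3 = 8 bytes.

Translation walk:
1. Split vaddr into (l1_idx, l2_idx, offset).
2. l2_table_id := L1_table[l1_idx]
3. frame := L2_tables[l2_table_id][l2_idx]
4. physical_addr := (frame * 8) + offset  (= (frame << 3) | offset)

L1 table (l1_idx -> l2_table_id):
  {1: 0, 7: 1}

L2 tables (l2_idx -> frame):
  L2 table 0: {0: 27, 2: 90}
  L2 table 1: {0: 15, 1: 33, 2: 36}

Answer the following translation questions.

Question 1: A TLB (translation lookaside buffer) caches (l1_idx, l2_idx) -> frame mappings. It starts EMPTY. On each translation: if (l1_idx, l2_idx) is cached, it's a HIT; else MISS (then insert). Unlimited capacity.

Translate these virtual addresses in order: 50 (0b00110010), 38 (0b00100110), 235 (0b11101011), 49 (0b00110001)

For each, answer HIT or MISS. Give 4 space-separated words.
vaddr=50: (1,2) not in TLB -> MISS, insert
vaddr=38: (1,0) not in TLB -> MISS, insert
vaddr=235: (7,1) not in TLB -> MISS, insert
vaddr=49: (1,2) in TLB -> HIT

Answer: MISS MISS MISS HIT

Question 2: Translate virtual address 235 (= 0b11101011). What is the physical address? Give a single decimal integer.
vaddr = 235 = 0b11101011
Split: l1_idx=7, l2_idx=1, offset=3
L1[7] = 1
L2[1][1] = 33
paddr = 33 * 8 + 3 = 267

Answer: 267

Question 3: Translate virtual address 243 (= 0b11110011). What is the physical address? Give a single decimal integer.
vaddr = 243 = 0b11110011
Split: l1_idx=7, l2_idx=2, offset=3
L1[7] = 1
L2[1][2] = 36
paddr = 36 * 8 + 3 = 291

Answer: 291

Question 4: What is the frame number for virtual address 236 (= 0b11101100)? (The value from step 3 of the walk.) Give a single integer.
vaddr = 236: l1_idx=7, l2_idx=1
L1[7] = 1; L2[1][1] = 33

Answer: 33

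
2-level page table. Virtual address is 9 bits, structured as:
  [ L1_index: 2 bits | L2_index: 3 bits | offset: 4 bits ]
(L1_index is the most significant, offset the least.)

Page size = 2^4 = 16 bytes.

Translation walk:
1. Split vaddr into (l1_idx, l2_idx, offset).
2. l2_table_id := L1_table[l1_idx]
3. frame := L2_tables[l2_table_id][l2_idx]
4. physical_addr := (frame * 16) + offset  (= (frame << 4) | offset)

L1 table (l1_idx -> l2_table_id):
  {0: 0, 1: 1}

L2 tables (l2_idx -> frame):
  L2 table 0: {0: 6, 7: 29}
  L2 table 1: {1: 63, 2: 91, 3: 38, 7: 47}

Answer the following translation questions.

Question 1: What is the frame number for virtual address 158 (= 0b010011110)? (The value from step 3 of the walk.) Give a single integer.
vaddr = 158: l1_idx=1, l2_idx=1
L1[1] = 1; L2[1][1] = 63

Answer: 63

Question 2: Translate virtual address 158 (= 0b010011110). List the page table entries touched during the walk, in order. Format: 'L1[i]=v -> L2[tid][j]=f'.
vaddr = 158 = 0b010011110
Split: l1_idx=1, l2_idx=1, offset=14

Answer: L1[1]=1 -> L2[1][1]=63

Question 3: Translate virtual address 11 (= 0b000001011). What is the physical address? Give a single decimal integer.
Answer: 107

Derivation:
vaddr = 11 = 0b000001011
Split: l1_idx=0, l2_idx=0, offset=11
L1[0] = 0
L2[0][0] = 6
paddr = 6 * 16 + 11 = 107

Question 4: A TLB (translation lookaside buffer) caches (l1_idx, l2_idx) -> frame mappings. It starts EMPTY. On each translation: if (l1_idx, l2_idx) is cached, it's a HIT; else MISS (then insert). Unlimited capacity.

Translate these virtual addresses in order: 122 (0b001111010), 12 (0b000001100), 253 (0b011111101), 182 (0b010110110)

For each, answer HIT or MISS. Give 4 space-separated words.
vaddr=122: (0,7) not in TLB -> MISS, insert
vaddr=12: (0,0) not in TLB -> MISS, insert
vaddr=253: (1,7) not in TLB -> MISS, insert
vaddr=182: (1,3) not in TLB -> MISS, insert

Answer: MISS MISS MISS MISS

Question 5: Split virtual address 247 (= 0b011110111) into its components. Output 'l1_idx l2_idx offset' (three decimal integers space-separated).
vaddr = 247 = 0b011110111
  top 2 bits -> l1_idx = 1
  next 3 bits -> l2_idx = 7
  bottom 4 bits -> offset = 7

Answer: 1 7 7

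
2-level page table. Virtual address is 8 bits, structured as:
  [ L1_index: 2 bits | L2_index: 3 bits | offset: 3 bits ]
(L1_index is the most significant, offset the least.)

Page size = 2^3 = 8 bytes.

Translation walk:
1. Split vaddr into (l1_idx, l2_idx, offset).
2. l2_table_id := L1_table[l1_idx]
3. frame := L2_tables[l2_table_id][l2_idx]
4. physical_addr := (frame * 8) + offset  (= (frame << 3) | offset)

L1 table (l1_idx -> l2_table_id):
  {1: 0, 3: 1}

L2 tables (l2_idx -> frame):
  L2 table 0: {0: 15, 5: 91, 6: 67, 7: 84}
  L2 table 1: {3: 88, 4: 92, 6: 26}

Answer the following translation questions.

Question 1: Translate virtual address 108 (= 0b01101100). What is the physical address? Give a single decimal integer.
Answer: 732

Derivation:
vaddr = 108 = 0b01101100
Split: l1_idx=1, l2_idx=5, offset=4
L1[1] = 0
L2[0][5] = 91
paddr = 91 * 8 + 4 = 732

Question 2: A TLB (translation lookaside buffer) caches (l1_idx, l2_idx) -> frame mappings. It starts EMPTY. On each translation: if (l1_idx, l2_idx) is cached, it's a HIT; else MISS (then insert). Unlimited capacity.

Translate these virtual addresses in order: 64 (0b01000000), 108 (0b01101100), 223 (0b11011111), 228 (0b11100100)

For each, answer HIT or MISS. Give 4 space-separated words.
Answer: MISS MISS MISS MISS

Derivation:
vaddr=64: (1,0) not in TLB -> MISS, insert
vaddr=108: (1,5) not in TLB -> MISS, insert
vaddr=223: (3,3) not in TLB -> MISS, insert
vaddr=228: (3,4) not in TLB -> MISS, insert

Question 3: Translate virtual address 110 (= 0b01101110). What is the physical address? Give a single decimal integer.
Answer: 734

Derivation:
vaddr = 110 = 0b01101110
Split: l1_idx=1, l2_idx=5, offset=6
L1[1] = 0
L2[0][5] = 91
paddr = 91 * 8 + 6 = 734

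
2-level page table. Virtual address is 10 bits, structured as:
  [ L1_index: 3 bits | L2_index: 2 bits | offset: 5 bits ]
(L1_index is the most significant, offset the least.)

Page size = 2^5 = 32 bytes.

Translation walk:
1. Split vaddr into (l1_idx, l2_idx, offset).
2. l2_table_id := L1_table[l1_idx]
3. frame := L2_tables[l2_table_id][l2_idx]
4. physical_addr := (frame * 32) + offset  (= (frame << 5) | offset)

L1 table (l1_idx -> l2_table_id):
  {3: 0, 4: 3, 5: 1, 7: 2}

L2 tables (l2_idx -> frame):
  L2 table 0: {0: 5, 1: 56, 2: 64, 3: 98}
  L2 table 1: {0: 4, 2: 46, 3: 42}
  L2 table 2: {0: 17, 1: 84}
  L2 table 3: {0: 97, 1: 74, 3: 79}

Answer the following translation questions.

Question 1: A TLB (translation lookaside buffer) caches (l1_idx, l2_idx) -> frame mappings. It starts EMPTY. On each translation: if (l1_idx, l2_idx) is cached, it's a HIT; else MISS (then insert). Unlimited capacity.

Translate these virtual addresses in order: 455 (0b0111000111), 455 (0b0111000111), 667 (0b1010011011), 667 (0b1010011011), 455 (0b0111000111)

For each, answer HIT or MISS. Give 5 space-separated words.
vaddr=455: (3,2) not in TLB -> MISS, insert
vaddr=455: (3,2) in TLB -> HIT
vaddr=667: (5,0) not in TLB -> MISS, insert
vaddr=667: (5,0) in TLB -> HIT
vaddr=455: (3,2) in TLB -> HIT

Answer: MISS HIT MISS HIT HIT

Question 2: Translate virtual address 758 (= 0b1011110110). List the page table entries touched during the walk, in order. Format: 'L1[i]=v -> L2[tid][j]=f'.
Answer: L1[5]=1 -> L2[1][3]=42

Derivation:
vaddr = 758 = 0b1011110110
Split: l1_idx=5, l2_idx=3, offset=22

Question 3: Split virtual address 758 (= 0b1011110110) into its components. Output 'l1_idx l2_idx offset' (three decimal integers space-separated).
Answer: 5 3 22

Derivation:
vaddr = 758 = 0b1011110110
  top 3 bits -> l1_idx = 5
  next 2 bits -> l2_idx = 3
  bottom 5 bits -> offset = 22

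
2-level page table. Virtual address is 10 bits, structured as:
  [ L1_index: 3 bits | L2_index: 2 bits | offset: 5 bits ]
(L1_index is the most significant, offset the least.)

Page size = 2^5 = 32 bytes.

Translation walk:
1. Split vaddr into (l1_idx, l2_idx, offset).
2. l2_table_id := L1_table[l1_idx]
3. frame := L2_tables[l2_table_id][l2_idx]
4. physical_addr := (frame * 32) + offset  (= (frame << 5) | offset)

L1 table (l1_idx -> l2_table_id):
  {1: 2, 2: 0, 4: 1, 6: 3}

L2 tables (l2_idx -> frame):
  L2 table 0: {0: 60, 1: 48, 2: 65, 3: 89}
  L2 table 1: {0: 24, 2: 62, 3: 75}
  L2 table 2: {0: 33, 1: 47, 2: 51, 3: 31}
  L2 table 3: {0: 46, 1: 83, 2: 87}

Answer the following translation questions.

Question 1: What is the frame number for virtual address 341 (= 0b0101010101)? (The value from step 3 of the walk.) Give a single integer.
Answer: 65

Derivation:
vaddr = 341: l1_idx=2, l2_idx=2
L1[2] = 0; L2[0][2] = 65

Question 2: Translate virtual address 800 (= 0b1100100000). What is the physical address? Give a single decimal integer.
vaddr = 800 = 0b1100100000
Split: l1_idx=6, l2_idx=1, offset=0
L1[6] = 3
L2[3][1] = 83
paddr = 83 * 32 + 0 = 2656

Answer: 2656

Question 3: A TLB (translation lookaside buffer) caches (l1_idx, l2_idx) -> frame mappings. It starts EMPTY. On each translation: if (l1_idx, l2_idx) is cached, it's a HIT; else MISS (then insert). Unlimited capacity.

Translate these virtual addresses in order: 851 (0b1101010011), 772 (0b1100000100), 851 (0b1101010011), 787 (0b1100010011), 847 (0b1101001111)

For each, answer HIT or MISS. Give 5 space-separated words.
Answer: MISS MISS HIT HIT HIT

Derivation:
vaddr=851: (6,2) not in TLB -> MISS, insert
vaddr=772: (6,0) not in TLB -> MISS, insert
vaddr=851: (6,2) in TLB -> HIT
vaddr=787: (6,0) in TLB -> HIT
vaddr=847: (6,2) in TLB -> HIT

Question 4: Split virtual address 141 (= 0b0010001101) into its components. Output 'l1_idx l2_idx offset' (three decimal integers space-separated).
vaddr = 141 = 0b0010001101
  top 3 bits -> l1_idx = 1
  next 2 bits -> l2_idx = 0
  bottom 5 bits -> offset = 13

Answer: 1 0 13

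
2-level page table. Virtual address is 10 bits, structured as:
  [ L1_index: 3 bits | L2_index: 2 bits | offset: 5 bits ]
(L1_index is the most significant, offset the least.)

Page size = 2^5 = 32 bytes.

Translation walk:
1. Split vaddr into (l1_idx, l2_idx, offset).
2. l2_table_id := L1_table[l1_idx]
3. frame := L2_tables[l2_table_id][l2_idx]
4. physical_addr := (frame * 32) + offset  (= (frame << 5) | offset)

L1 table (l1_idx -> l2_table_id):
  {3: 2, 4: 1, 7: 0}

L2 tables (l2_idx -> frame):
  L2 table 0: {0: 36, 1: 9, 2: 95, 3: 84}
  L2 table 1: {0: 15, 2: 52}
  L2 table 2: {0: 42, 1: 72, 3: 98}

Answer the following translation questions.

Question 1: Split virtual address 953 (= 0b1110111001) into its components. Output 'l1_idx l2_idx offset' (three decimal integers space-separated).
vaddr = 953 = 0b1110111001
  top 3 bits -> l1_idx = 7
  next 2 bits -> l2_idx = 1
  bottom 5 bits -> offset = 25

Answer: 7 1 25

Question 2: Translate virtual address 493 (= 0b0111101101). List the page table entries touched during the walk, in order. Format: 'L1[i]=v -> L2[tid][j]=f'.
vaddr = 493 = 0b0111101101
Split: l1_idx=3, l2_idx=3, offset=13

Answer: L1[3]=2 -> L2[2][3]=98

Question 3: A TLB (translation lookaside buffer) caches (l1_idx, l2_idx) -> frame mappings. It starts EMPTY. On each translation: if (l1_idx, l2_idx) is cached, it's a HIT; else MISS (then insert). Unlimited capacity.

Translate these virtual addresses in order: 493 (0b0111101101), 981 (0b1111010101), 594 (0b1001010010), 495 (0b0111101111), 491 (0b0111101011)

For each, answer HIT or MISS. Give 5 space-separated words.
vaddr=493: (3,3) not in TLB -> MISS, insert
vaddr=981: (7,2) not in TLB -> MISS, insert
vaddr=594: (4,2) not in TLB -> MISS, insert
vaddr=495: (3,3) in TLB -> HIT
vaddr=491: (3,3) in TLB -> HIT

Answer: MISS MISS MISS HIT HIT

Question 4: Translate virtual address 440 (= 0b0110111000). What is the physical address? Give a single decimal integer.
Answer: 2328

Derivation:
vaddr = 440 = 0b0110111000
Split: l1_idx=3, l2_idx=1, offset=24
L1[3] = 2
L2[2][1] = 72
paddr = 72 * 32 + 24 = 2328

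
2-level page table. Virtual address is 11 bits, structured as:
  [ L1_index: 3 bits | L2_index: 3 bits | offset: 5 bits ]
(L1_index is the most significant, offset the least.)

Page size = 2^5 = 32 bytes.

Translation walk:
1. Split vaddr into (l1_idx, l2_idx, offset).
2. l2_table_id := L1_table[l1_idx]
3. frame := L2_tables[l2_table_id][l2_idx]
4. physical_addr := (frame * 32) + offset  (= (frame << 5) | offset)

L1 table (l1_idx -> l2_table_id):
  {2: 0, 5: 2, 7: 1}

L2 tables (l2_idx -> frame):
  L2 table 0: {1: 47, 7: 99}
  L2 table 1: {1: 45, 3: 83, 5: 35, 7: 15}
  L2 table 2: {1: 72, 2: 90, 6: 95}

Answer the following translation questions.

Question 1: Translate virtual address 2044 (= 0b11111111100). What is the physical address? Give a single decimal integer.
Answer: 508

Derivation:
vaddr = 2044 = 0b11111111100
Split: l1_idx=7, l2_idx=7, offset=28
L1[7] = 1
L2[1][7] = 15
paddr = 15 * 32 + 28 = 508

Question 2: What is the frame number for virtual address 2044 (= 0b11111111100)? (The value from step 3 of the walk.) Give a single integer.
vaddr = 2044: l1_idx=7, l2_idx=7
L1[7] = 1; L2[1][7] = 15

Answer: 15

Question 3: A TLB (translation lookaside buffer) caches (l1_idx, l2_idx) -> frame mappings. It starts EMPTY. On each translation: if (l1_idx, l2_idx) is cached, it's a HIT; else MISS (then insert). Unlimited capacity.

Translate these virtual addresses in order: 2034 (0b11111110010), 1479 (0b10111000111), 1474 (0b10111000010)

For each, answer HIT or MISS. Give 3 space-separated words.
vaddr=2034: (7,7) not in TLB -> MISS, insert
vaddr=1479: (5,6) not in TLB -> MISS, insert
vaddr=1474: (5,6) in TLB -> HIT

Answer: MISS MISS HIT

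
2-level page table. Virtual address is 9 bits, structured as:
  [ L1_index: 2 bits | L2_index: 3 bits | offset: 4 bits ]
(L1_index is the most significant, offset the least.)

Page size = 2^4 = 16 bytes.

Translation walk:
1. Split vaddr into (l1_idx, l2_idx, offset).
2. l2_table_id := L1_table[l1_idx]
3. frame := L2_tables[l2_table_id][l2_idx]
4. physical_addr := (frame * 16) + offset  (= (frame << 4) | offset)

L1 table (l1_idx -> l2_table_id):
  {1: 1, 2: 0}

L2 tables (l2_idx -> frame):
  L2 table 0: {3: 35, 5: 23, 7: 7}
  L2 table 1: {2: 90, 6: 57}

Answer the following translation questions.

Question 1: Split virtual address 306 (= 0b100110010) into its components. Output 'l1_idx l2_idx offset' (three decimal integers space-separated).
vaddr = 306 = 0b100110010
  top 2 bits -> l1_idx = 2
  next 3 bits -> l2_idx = 3
  bottom 4 bits -> offset = 2

Answer: 2 3 2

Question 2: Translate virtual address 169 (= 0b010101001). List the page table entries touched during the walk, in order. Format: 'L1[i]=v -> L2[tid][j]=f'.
vaddr = 169 = 0b010101001
Split: l1_idx=1, l2_idx=2, offset=9

Answer: L1[1]=1 -> L2[1][2]=90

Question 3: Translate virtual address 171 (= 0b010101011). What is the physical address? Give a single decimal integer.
Answer: 1451

Derivation:
vaddr = 171 = 0b010101011
Split: l1_idx=1, l2_idx=2, offset=11
L1[1] = 1
L2[1][2] = 90
paddr = 90 * 16 + 11 = 1451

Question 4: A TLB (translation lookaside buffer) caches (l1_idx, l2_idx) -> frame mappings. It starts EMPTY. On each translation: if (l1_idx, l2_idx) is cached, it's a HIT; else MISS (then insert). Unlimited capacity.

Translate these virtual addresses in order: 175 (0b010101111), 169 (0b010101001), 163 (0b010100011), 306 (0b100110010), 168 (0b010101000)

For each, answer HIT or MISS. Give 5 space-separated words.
vaddr=175: (1,2) not in TLB -> MISS, insert
vaddr=169: (1,2) in TLB -> HIT
vaddr=163: (1,2) in TLB -> HIT
vaddr=306: (2,3) not in TLB -> MISS, insert
vaddr=168: (1,2) in TLB -> HIT

Answer: MISS HIT HIT MISS HIT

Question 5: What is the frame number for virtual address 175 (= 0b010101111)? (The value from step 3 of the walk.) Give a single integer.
vaddr = 175: l1_idx=1, l2_idx=2
L1[1] = 1; L2[1][2] = 90

Answer: 90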